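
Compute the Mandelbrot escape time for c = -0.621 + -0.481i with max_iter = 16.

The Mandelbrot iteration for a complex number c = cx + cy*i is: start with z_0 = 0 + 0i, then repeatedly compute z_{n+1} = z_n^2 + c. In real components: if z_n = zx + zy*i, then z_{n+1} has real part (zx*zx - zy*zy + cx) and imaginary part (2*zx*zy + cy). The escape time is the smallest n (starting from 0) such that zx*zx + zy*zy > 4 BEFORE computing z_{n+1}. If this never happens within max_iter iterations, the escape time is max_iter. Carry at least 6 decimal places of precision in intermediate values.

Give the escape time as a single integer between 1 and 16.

z_0 = 0 + 0i, c = -0.6210 + -0.4810i
Iter 1: z = -0.6210 + -0.4810i, |z|^2 = 0.6170
Iter 2: z = -0.4667 + 0.1164i, |z|^2 = 0.2314
Iter 3: z = -0.4167 + -0.5897i, |z|^2 = 0.5213
Iter 4: z = -0.7950 + 0.0104i, |z|^2 = 0.6322
Iter 5: z = 0.0110 + -0.4976i, |z|^2 = 0.2477
Iter 6: z = -0.8685 + -0.4919i, |z|^2 = 0.9963
Iter 7: z = -0.1087 + 0.3735i, |z|^2 = 0.1513
Iter 8: z = -0.7487 + -0.5622i, |z|^2 = 0.8765
Iter 9: z = -0.3766 + 0.3608i, |z|^2 = 0.2720
Iter 10: z = -0.6093 + -0.7527i, |z|^2 = 0.9379
Iter 11: z = -0.8163 + 0.4363i, |z|^2 = 0.8567
Iter 12: z = -0.1451 + -1.1934i, |z|^2 = 1.4451
Iter 13: z = -2.0241 + -0.1348i, |z|^2 = 4.1150
Escaped at iteration 13

Answer: 13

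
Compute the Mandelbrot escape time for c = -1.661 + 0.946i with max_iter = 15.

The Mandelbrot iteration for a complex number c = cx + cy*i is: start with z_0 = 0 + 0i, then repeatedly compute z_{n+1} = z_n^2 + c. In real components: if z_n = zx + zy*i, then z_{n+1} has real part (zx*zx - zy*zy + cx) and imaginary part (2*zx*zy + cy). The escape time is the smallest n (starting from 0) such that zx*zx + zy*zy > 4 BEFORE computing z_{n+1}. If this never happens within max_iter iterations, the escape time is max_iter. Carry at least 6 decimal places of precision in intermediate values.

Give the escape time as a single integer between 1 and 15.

z_0 = 0 + 0i, c = -1.6610 + 0.9460i
Iter 1: z = -1.6610 + 0.9460i, |z|^2 = 3.6538
Iter 2: z = 0.2030 + -2.1966i, |z|^2 = 4.8663
Escaped at iteration 2

Answer: 2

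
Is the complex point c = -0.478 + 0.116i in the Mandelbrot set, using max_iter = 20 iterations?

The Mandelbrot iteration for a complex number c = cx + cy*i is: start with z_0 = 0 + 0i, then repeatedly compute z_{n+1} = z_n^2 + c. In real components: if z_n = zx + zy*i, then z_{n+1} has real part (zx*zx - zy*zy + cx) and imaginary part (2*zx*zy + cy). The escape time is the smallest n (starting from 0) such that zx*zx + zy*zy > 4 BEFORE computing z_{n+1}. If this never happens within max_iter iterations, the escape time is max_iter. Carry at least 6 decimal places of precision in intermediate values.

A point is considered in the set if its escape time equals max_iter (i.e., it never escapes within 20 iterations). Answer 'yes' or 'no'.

Answer: yes

Derivation:
z_0 = 0 + 0i, c = -0.4780 + 0.1160i
Iter 1: z = -0.4780 + 0.1160i, |z|^2 = 0.2419
Iter 2: z = -0.2630 + 0.0051i, |z|^2 = 0.0692
Iter 3: z = -0.4089 + 0.1133i, |z|^2 = 0.1800
Iter 4: z = -0.3237 + 0.0233i, |z|^2 = 0.1053
Iter 5: z = -0.3738 + 0.1009i, |z|^2 = 0.1499
Iter 6: z = -0.3485 + 0.0406i, |z|^2 = 0.1231
Iter 7: z = -0.3582 + 0.0877i, |z|^2 = 0.1360
Iter 8: z = -0.3574 + 0.0532i, |z|^2 = 0.1305
Iter 9: z = -0.3531 + 0.0780i, |z|^2 = 0.1308
Iter 10: z = -0.3594 + 0.0609i, |z|^2 = 0.1329
Iter 11: z = -0.3525 + 0.0722i, |z|^2 = 0.1295
Iter 12: z = -0.3589 + 0.0651i, |z|^2 = 0.1331
Iter 13: z = -0.3534 + 0.0693i, |z|^2 = 0.1297
Iter 14: z = -0.3579 + 0.0670i, |z|^2 = 0.1326
Iter 15: z = -0.3544 + 0.0680i, |z|^2 = 0.1302
Iter 16: z = -0.3570 + 0.0678i, |z|^2 = 0.1321
Iter 17: z = -0.3551 + 0.0676i, |z|^2 = 0.1307
Iter 18: z = -0.3565 + 0.0680i, |z|^2 = 0.1317
Iter 19: z = -0.3556 + 0.0675i, |z|^2 = 0.1310
Did not escape in 20 iterations → in set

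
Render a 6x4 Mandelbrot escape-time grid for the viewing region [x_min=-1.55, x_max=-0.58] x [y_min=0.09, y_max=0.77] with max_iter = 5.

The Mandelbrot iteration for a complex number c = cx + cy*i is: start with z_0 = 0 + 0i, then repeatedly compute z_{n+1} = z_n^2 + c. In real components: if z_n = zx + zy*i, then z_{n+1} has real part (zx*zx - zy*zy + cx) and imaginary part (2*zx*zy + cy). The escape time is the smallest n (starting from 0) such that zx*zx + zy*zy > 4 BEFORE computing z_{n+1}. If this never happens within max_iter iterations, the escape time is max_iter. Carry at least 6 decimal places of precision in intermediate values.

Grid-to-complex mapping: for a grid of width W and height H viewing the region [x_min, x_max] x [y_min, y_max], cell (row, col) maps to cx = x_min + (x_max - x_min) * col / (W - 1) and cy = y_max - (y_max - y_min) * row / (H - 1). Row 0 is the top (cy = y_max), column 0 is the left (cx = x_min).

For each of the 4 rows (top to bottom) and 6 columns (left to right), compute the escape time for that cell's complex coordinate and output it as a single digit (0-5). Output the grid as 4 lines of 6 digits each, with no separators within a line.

(row=0, col=0): c = -1.5500 + 0.7700i → escape time 3
(row=0, col=1): c = -1.3560 + 0.7700i → escape time 3
(row=0, col=2): c = -1.1620 + 0.7700i → escape time 3
(row=0, col=3): c = -0.9680 + 0.7700i → escape time 4
(row=0, col=4): c = -0.7740 + 0.7700i → escape time 4
(row=0, col=5): c = -0.5800 + 0.7700i → escape time 5
(row=1, col=0): c = -1.5500 + 0.5433i → escape time 3
(row=1, col=1): c = -1.3560 + 0.5433i → escape time 3
(row=1, col=2): c = -1.1620 + 0.5433i → escape time 4
(row=1, col=3): c = -0.9680 + 0.5433i → escape time 5
(row=1, col=4): c = -0.7740 + 0.5433i → escape time 5
(row=1, col=5): c = -0.5800 + 0.5433i → escape time 5
(row=2, col=0): c = -1.5500 + 0.3167i → escape time 4
(row=2, col=1): c = -1.3560 + 0.3167i → escape time 5
(row=2, col=2): c = -1.1620 + 0.3167i → escape time 5
(row=2, col=3): c = -0.9680 + 0.3167i → escape time 5
(row=2, col=4): c = -0.7740 + 0.3167i → escape time 5
(row=2, col=5): c = -0.5800 + 0.3167i → escape time 5
(row=3, col=0): c = -1.5500 + 0.0900i → escape time 5
(row=3, col=1): c = -1.3560 + 0.0900i → escape time 5
(row=3, col=2): c = -1.1620 + 0.0900i → escape time 5
(row=3, col=3): c = -0.9680 + 0.0900i → escape time 5
(row=3, col=4): c = -0.7740 + 0.0900i → escape time 5
(row=3, col=5): c = -0.5800 + 0.0900i → escape time 5

Answer: 333445
334555
455555
555555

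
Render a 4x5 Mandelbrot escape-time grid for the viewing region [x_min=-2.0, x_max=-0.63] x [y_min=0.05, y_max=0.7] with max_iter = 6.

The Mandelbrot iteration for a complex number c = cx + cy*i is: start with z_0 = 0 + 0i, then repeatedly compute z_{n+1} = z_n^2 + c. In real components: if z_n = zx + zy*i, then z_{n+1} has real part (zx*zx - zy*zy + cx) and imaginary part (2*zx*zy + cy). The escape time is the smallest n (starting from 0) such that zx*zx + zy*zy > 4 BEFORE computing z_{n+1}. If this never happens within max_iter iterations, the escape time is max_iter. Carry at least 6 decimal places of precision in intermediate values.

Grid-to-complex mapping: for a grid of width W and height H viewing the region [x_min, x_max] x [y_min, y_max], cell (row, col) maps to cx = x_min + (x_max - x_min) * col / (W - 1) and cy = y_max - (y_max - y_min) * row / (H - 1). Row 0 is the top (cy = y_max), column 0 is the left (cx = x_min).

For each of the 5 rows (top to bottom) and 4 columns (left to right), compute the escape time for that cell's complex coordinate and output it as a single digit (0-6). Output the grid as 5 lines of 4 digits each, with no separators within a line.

(row=0, col=0): c = -2.0000 + 0.7000i → escape time 1
(row=0, col=1): c = -1.5433 + 0.7000i → escape time 3
(row=0, col=2): c = -1.0867 + 0.7000i → escape time 3
(row=0, col=3): c = -0.6300 + 0.7000i → escape time 6
(row=1, col=0): c = -2.0000 + 0.5375i → escape time 1
(row=1, col=1): c = -1.5433 + 0.5375i → escape time 3
(row=1, col=2): c = -1.0867 + 0.5375i → escape time 5
(row=1, col=3): c = -0.6300 + 0.5375i → escape time 6
(row=2, col=0): c = -2.0000 + 0.3750i → escape time 1
(row=2, col=1): c = -1.5433 + 0.3750i → escape time 4
(row=2, col=2): c = -1.0867 + 0.3750i → escape time 6
(row=2, col=3): c = -0.6300 + 0.3750i → escape time 6
(row=3, col=0): c = -2.0000 + 0.2125i → escape time 1
(row=3, col=1): c = -1.5433 + 0.2125i → escape time 5
(row=3, col=2): c = -1.0867 + 0.2125i → escape time 6
(row=3, col=3): c = -0.6300 + 0.2125i → escape time 6
(row=4, col=0): c = -2.0000 + 0.0500i → escape time 1
(row=4, col=1): c = -1.5433 + 0.0500i → escape time 6
(row=4, col=2): c = -1.0867 + 0.0500i → escape time 6
(row=4, col=3): c = -0.6300 + 0.0500i → escape time 6

Answer: 1336
1356
1466
1566
1666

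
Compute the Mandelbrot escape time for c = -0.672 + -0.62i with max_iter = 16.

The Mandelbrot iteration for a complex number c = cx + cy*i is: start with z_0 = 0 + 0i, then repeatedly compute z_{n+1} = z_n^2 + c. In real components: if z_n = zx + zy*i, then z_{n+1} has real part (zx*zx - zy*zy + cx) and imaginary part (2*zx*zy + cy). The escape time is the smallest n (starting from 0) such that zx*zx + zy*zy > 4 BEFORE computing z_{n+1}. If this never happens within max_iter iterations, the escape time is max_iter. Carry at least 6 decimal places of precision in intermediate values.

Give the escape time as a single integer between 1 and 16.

z_0 = 0 + 0i, c = -0.6720 + -0.6200i
Iter 1: z = -0.6720 + -0.6200i, |z|^2 = 0.8360
Iter 2: z = -0.6048 + 0.2133i, |z|^2 = 0.4113
Iter 3: z = -0.3517 + -0.8780i, |z|^2 = 0.8946
Iter 4: z = -1.3192 + -0.0024i, |z|^2 = 1.7403
Iter 5: z = 1.0682 + -0.6135i, |z|^2 = 1.5176
Iter 6: z = 0.0927 + -1.9308i, |z|^2 = 3.7367
Iter 7: z = -4.3915 + -0.9780i, |z|^2 = 20.2418
Escaped at iteration 7

Answer: 7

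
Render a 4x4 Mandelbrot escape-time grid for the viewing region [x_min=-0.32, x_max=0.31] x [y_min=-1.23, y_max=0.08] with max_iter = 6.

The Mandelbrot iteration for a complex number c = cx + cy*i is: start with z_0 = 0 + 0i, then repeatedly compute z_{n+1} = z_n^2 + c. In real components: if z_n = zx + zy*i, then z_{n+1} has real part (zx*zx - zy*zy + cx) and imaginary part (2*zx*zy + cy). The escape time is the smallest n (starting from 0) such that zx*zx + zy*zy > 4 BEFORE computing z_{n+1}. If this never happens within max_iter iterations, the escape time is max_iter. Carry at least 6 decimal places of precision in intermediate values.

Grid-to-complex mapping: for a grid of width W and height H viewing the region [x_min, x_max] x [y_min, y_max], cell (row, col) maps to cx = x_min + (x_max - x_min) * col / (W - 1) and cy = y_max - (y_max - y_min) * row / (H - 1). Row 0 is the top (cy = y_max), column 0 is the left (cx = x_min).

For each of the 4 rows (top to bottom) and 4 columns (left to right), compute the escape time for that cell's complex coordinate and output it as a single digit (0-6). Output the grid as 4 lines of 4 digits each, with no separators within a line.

Answer: 6666
6666
6665
3322

Derivation:
(row=0, col=0): c = -0.3200 + 0.0800i → escape time 6
(row=0, col=1): c = -0.1100 + 0.0800i → escape time 6
(row=0, col=2): c = 0.1000 + 0.0800i → escape time 6
(row=0, col=3): c = 0.3100 + 0.0800i → escape time 6
(row=1, col=0): c = -0.3200 + -0.3567i → escape time 6
(row=1, col=1): c = -0.1100 + -0.3567i → escape time 6
(row=1, col=2): c = 0.1000 + -0.3567i → escape time 6
(row=1, col=3): c = 0.3100 + -0.3567i → escape time 6
(row=2, col=0): c = -0.3200 + -0.7933i → escape time 6
(row=2, col=1): c = -0.1100 + -0.7933i → escape time 6
(row=2, col=2): c = 0.1000 + -0.7933i → escape time 6
(row=2, col=3): c = 0.3100 + -0.7933i → escape time 5
(row=3, col=0): c = -0.3200 + -1.2300i → escape time 3
(row=3, col=1): c = -0.1100 + -1.2300i → escape time 3
(row=3, col=2): c = 0.1000 + -1.2300i → escape time 2
(row=3, col=3): c = 0.3100 + -1.2300i → escape time 2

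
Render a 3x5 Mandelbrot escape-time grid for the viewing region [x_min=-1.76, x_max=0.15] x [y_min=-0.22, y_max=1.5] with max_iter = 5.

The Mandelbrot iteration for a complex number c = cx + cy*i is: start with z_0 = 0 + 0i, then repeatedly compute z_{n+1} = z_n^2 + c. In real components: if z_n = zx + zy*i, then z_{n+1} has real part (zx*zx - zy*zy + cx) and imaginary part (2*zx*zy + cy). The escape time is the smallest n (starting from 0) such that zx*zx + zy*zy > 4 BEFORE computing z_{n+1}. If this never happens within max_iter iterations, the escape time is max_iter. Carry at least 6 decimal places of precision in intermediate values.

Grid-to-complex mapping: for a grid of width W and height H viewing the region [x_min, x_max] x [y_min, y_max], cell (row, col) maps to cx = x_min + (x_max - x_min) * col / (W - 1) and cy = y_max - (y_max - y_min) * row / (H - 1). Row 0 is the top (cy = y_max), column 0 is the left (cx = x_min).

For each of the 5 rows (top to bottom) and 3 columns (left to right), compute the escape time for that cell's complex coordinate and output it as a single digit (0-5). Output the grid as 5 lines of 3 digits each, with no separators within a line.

(row=0, col=0): c = -1.7600 + 1.5000i → escape time 1
(row=0, col=1): c = -0.8050 + 1.5000i → escape time 2
(row=0, col=2): c = 0.1500 + 1.5000i → escape time 2
(row=1, col=0): c = -1.7600 + 1.0700i → escape time 1
(row=1, col=1): c = -0.8050 + 1.0700i → escape time 3
(row=1, col=2): c = 0.1500 + 1.0700i → escape time 4
(row=2, col=0): c = -1.7600 + 0.6400i → escape time 3
(row=2, col=1): c = -0.8050 + 0.6400i → escape time 5
(row=2, col=2): c = 0.1500 + 0.6400i → escape time 5
(row=3, col=0): c = -1.7600 + 0.2100i → escape time 4
(row=3, col=1): c = -0.8050 + 0.2100i → escape time 5
(row=3, col=2): c = 0.1500 + 0.2100i → escape time 5
(row=4, col=0): c = -1.7600 + -0.2200i → escape time 4
(row=4, col=1): c = -0.8050 + -0.2200i → escape time 5
(row=4, col=2): c = 0.1500 + -0.2200i → escape time 5

Answer: 122
134
355
455
455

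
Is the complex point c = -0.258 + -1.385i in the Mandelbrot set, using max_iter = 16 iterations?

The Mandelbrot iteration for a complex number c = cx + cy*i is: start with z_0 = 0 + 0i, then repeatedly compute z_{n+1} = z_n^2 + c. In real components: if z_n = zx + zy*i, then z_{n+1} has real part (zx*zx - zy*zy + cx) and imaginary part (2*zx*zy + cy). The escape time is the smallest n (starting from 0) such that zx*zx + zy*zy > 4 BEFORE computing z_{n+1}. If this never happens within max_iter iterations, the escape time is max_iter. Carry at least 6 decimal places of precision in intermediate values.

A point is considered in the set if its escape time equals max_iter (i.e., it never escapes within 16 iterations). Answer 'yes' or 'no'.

z_0 = 0 + 0i, c = -0.2580 + -1.3850i
Iter 1: z = -0.2580 + -1.3850i, |z|^2 = 1.9848
Iter 2: z = -2.1097 + -0.6703i, |z|^2 = 4.9000
Escaped at iteration 2

Answer: no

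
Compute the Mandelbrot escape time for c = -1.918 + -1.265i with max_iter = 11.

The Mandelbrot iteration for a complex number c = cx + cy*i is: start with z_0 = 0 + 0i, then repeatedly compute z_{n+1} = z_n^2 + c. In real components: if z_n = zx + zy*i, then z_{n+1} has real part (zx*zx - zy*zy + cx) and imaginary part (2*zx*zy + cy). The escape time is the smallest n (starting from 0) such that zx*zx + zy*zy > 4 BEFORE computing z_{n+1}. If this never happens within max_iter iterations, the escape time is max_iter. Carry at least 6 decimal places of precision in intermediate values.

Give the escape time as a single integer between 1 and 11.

z_0 = 0 + 0i, c = -1.9180 + -1.2650i
Iter 1: z = -1.9180 + -1.2650i, |z|^2 = 5.2789
Escaped at iteration 1

Answer: 1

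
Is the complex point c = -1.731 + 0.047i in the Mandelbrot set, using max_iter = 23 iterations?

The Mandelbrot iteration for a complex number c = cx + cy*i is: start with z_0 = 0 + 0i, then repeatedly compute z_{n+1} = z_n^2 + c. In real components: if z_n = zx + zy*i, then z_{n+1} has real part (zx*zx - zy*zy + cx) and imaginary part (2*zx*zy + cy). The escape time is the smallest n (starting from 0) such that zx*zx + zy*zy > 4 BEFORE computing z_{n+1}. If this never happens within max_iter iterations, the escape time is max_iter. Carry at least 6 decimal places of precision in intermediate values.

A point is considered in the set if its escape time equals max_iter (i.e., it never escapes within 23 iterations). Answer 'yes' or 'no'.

Answer: no

Derivation:
z_0 = 0 + 0i, c = -1.7310 + 0.0470i
Iter 1: z = -1.7310 + 0.0470i, |z|^2 = 2.9986
Iter 2: z = 1.2632 + -0.1157i, |z|^2 = 1.6089
Iter 3: z = -0.1488 + -0.2453i, |z|^2 = 0.0823
Iter 4: z = -1.7690 + 0.1200i, |z|^2 = 3.1439
Iter 5: z = 1.3841 + -0.3777i, |z|^2 = 2.0583
Iter 6: z = 0.0420 + -0.9984i, |z|^2 = 0.9986
Iter 7: z = -2.7261 + -0.0369i, |z|^2 = 7.4330
Escaped at iteration 7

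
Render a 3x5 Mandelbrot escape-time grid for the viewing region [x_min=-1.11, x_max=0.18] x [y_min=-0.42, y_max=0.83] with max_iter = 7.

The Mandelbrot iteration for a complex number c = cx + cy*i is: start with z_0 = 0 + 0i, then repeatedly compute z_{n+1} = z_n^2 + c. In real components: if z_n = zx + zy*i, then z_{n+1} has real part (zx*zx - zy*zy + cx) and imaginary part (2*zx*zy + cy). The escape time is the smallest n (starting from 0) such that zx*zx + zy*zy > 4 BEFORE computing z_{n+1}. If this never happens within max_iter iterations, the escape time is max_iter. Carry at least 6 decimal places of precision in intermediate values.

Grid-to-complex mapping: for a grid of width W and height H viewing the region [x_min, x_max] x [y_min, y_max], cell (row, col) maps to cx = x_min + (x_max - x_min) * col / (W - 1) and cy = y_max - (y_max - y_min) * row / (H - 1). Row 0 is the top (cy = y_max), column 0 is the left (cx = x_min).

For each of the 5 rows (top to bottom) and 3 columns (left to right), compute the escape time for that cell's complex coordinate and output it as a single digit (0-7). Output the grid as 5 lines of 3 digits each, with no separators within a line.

(row=0, col=0): c = -1.1100 + 0.8300i → escape time 3
(row=0, col=1): c = -0.4650 + 0.8300i → escape time 5
(row=0, col=2): c = 0.1800 + 0.8300i → escape time 5
(row=1, col=0): c = -1.1100 + 0.5175i → escape time 5
(row=1, col=1): c = -0.4650 + 0.5175i → escape time 7
(row=1, col=2): c = 0.1800 + 0.5175i → escape time 7
(row=2, col=0): c = -1.1100 + 0.2050i → escape time 7
(row=2, col=1): c = -0.4650 + 0.2050i → escape time 7
(row=2, col=2): c = 0.1800 + 0.2050i → escape time 7
(row=3, col=0): c = -1.1100 + -0.1075i → escape time 7
(row=3, col=1): c = -0.4650 + -0.1075i → escape time 7
(row=3, col=2): c = 0.1800 + -0.1075i → escape time 7
(row=4, col=0): c = -1.1100 + -0.4200i → escape time 6
(row=4, col=1): c = -0.4650 + -0.4200i → escape time 7
(row=4, col=2): c = 0.1800 + -0.4200i → escape time 7

Answer: 355
577
777
777
677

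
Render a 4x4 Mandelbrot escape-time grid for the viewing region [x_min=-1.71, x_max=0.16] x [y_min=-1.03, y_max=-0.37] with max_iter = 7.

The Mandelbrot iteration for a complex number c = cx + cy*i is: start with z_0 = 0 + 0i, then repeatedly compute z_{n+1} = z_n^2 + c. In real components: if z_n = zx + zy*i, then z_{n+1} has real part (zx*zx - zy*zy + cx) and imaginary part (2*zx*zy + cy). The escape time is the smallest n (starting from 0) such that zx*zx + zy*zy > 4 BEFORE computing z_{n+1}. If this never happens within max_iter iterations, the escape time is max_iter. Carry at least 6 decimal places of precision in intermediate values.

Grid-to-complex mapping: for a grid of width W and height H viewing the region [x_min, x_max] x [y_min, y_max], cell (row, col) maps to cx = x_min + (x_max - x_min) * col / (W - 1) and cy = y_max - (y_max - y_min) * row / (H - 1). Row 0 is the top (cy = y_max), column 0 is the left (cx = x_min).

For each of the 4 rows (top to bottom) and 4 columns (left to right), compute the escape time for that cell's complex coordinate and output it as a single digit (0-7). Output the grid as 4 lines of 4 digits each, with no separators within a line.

(row=0, col=0): c = -1.7100 + -0.3700i → escape time 3
(row=0, col=1): c = -1.0867 + -0.3700i → escape time 7
(row=0, col=2): c = -0.4633 + -0.3700i → escape time 7
(row=0, col=3): c = 0.1600 + -0.3700i → escape time 7
(row=1, col=0): c = -1.7100 + -0.5900i → escape time 3
(row=1, col=1): c = -1.0867 + -0.5900i → escape time 4
(row=1, col=2): c = -0.4633 + -0.5900i → escape time 7
(row=1, col=3): c = 0.1600 + -0.5900i → escape time 7
(row=2, col=0): c = -1.7100 + -0.8100i → escape time 2
(row=2, col=1): c = -1.0867 + -0.8100i → escape time 3
(row=2, col=2): c = -0.4633 + -0.8100i → escape time 5
(row=2, col=3): c = 0.1600 + -0.8100i → escape time 5
(row=3, col=0): c = -1.7100 + -1.0300i → escape time 2
(row=3, col=1): c = -1.0867 + -1.0300i → escape time 3
(row=3, col=2): c = -0.4633 + -1.0300i → escape time 4
(row=3, col=3): c = 0.1600 + -1.0300i → escape time 4

Answer: 3777
3477
2355
2344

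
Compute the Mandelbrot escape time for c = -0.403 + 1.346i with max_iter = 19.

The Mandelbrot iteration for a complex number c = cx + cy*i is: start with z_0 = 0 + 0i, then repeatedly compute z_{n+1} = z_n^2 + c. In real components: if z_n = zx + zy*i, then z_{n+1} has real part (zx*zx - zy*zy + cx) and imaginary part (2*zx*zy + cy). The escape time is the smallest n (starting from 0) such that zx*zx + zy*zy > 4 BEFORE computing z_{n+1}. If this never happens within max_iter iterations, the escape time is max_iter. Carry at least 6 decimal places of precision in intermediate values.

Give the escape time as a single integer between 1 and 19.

z_0 = 0 + 0i, c = -0.4030 + 1.3460i
Iter 1: z = -0.4030 + 1.3460i, |z|^2 = 1.9741
Iter 2: z = -2.0523 + 0.2611i, |z|^2 = 4.2801
Escaped at iteration 2

Answer: 2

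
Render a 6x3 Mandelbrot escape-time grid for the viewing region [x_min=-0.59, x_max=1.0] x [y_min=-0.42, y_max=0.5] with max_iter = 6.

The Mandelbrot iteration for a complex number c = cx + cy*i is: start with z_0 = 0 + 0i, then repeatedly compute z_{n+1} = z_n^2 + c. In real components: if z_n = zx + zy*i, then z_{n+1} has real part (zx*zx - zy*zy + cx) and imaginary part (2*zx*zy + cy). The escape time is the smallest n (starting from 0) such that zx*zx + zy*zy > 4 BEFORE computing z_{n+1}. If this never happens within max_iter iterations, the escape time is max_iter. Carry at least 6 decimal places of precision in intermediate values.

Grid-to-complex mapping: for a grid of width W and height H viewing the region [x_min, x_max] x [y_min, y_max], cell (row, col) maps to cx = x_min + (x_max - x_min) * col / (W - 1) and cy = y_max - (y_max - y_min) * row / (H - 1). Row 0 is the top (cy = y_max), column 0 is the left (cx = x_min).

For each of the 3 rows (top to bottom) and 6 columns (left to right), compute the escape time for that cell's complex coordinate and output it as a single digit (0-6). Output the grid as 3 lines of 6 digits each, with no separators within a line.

(row=0, col=0): c = -0.5900 + 0.5000i → escape time 6
(row=0, col=1): c = -0.2720 + 0.5000i → escape time 6
(row=0, col=2): c = 0.0460 + 0.5000i → escape time 6
(row=0, col=3): c = 0.3640 + 0.5000i → escape time 6
(row=0, col=4): c = 0.6820 + 0.5000i → escape time 3
(row=0, col=5): c = 1.0000 + 0.5000i → escape time 2
(row=1, col=0): c = -0.5900 + 0.0400i → escape time 6
(row=1, col=1): c = -0.2720 + 0.0400i → escape time 6
(row=1, col=2): c = 0.0460 + 0.0400i → escape time 6
(row=1, col=3): c = 0.3640 + 0.0400i → escape time 6
(row=1, col=4): c = 0.6820 + 0.0400i → escape time 3
(row=1, col=5): c = 1.0000 + 0.0400i → escape time 2
(row=2, col=0): c = -0.5900 + -0.4200i → escape time 6
(row=2, col=1): c = -0.2720 + -0.4200i → escape time 6
(row=2, col=2): c = 0.0460 + -0.4200i → escape time 6
(row=2, col=3): c = 0.3640 + -0.4200i → escape time 6
(row=2, col=4): c = 0.6820 + -0.4200i → escape time 3
(row=2, col=5): c = 1.0000 + -0.4200i → escape time 2

Answer: 666632
666632
666632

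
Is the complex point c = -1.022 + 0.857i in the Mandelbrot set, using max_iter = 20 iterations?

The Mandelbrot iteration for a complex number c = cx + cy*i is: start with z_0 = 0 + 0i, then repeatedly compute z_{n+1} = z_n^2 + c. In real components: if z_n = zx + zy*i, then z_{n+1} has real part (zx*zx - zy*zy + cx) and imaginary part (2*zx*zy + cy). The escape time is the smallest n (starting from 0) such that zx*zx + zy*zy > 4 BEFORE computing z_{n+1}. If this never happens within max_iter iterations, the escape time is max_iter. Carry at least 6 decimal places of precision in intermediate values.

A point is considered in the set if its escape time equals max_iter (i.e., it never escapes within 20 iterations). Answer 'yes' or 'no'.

z_0 = 0 + 0i, c = -1.0220 + 0.8570i
Iter 1: z = -1.0220 + 0.8570i, |z|^2 = 1.7789
Iter 2: z = -0.7120 + -0.8947i, |z|^2 = 1.3074
Iter 3: z = -1.3156 + 2.1310i, |z|^2 = 6.2720
Escaped at iteration 3

Answer: no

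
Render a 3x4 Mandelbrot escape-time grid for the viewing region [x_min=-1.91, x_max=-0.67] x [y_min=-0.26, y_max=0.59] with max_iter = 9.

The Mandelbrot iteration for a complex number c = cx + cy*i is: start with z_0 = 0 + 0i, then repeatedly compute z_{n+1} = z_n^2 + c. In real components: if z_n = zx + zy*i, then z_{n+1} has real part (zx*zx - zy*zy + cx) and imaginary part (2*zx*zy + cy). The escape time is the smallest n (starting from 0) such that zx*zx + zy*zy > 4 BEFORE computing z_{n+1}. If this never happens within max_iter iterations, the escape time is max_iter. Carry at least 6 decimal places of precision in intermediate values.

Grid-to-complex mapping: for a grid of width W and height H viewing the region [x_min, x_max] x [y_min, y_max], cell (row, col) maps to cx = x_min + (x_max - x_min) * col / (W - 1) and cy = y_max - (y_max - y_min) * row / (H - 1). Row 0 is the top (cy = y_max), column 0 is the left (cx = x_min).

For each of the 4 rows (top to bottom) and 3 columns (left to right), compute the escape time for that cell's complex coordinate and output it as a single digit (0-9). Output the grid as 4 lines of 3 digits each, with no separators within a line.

(row=0, col=0): c = -1.9100 + 0.5900i → escape time 2
(row=0, col=1): c = -1.2900 + 0.5900i → escape time 3
(row=0, col=2): c = -0.6700 + 0.5900i → escape time 7
(row=1, col=0): c = -1.9100 + 0.3067i → escape time 3
(row=1, col=1): c = -1.2900 + 0.3067i → escape time 8
(row=1, col=2): c = -0.6700 + 0.3067i → escape time 9
(row=2, col=0): c = -1.9100 + 0.0233i → escape time 6
(row=2, col=1): c = -1.2900 + 0.0233i → escape time 9
(row=2, col=2): c = -0.6700 + 0.0233i → escape time 9
(row=3, col=0): c = -1.9100 + -0.2600i → escape time 3
(row=3, col=1): c = -1.2900 + -0.2600i → escape time 7
(row=3, col=2): c = -0.6700 + -0.2600i → escape time 9

Answer: 237
389
699
379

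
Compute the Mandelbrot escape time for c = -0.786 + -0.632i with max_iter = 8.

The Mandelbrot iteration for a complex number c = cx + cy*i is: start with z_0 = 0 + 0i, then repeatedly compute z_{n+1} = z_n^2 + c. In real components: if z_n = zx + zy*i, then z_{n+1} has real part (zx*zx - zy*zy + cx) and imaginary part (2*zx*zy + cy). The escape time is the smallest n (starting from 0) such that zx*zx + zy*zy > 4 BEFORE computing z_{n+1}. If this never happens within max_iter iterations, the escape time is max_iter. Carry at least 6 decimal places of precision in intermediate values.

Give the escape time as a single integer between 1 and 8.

Answer: 5

Derivation:
z_0 = 0 + 0i, c = -0.7860 + -0.6320i
Iter 1: z = -0.7860 + -0.6320i, |z|^2 = 1.0172
Iter 2: z = -0.5676 + 0.3615i, |z|^2 = 0.4529
Iter 3: z = -0.5945 + -1.0424i, |z|^2 = 1.4400
Iter 4: z = -1.5192 + 0.6074i, |z|^2 = 2.6768
Iter 5: z = 1.1530 + -2.4774i, |z|^2 = 7.4672
Escaped at iteration 5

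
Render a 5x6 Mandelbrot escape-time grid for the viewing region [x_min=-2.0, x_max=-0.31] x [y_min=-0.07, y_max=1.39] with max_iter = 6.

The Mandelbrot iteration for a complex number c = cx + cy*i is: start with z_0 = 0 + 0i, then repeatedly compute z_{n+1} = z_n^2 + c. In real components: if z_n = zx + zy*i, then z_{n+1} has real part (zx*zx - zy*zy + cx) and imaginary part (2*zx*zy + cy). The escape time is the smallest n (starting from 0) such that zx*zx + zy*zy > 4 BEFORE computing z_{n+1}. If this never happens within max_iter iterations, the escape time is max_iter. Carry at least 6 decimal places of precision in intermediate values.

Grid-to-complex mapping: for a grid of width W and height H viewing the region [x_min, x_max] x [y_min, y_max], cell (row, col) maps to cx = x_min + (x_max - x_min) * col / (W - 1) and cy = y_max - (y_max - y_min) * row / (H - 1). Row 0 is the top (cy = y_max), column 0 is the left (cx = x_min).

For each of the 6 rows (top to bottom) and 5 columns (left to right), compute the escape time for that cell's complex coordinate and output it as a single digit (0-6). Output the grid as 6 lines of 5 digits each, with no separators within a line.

(row=0, col=0): c = -2.0000 + 1.3900i → escape time 1
(row=0, col=1): c = -1.5775 + 1.3900i → escape time 1
(row=0, col=2): c = -1.1550 + 1.3900i → escape time 2
(row=0, col=3): c = -0.7325 + 1.3900i → escape time 2
(row=0, col=4): c = -0.3100 + 1.3900i → escape time 2
(row=1, col=0): c = -2.0000 + 1.0980i → escape time 1
(row=1, col=1): c = -1.5775 + 1.0980i → escape time 2
(row=1, col=2): c = -1.1550 + 1.0980i → escape time 3
(row=1, col=3): c = -0.7325 + 1.0980i → escape time 3
(row=1, col=4): c = -0.3100 + 1.0980i → escape time 4
(row=2, col=0): c = -2.0000 + 0.8060i → escape time 1
(row=2, col=1): c = -1.5775 + 0.8060i → escape time 3
(row=2, col=2): c = -1.1550 + 0.8060i → escape time 3
(row=2, col=3): c = -0.7325 + 0.8060i → escape time 4
(row=2, col=4): c = -0.3100 + 0.8060i → escape time 6
(row=3, col=0): c = -2.0000 + 0.5140i → escape time 1
(row=3, col=1): c = -1.5775 + 0.5140i → escape time 3
(row=3, col=2): c = -1.1550 + 0.5140i → escape time 5
(row=3, col=3): c = -0.7325 + 0.5140i → escape time 6
(row=3, col=4): c = -0.3100 + 0.5140i → escape time 6
(row=4, col=0): c = -2.0000 + 0.2220i → escape time 1
(row=4, col=1): c = -1.5775 + 0.2220i → escape time 5
(row=4, col=2): c = -1.1550 + 0.2220i → escape time 6
(row=4, col=3): c = -0.7325 + 0.2220i → escape time 6
(row=4, col=4): c = -0.3100 + 0.2220i → escape time 6
(row=5, col=0): c = -2.0000 + -0.0700i → escape time 1
(row=5, col=1): c = -1.5775 + -0.0700i → escape time 6
(row=5, col=2): c = -1.1550 + -0.0700i → escape time 6
(row=5, col=3): c = -0.7325 + -0.0700i → escape time 6
(row=5, col=4): c = -0.3100 + -0.0700i → escape time 6

Answer: 11222
12334
13346
13566
15666
16666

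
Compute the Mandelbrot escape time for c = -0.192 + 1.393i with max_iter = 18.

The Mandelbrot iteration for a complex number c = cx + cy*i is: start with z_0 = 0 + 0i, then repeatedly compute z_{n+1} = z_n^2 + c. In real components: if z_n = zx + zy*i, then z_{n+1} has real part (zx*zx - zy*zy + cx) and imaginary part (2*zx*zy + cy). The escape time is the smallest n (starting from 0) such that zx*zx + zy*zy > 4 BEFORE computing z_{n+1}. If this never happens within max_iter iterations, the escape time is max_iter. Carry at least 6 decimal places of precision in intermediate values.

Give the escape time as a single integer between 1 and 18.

z_0 = 0 + 0i, c = -0.1920 + 1.3930i
Iter 1: z = -0.1920 + 1.3930i, |z|^2 = 1.9773
Iter 2: z = -2.0956 + 0.8581i, |z|^2 = 5.1278
Escaped at iteration 2

Answer: 2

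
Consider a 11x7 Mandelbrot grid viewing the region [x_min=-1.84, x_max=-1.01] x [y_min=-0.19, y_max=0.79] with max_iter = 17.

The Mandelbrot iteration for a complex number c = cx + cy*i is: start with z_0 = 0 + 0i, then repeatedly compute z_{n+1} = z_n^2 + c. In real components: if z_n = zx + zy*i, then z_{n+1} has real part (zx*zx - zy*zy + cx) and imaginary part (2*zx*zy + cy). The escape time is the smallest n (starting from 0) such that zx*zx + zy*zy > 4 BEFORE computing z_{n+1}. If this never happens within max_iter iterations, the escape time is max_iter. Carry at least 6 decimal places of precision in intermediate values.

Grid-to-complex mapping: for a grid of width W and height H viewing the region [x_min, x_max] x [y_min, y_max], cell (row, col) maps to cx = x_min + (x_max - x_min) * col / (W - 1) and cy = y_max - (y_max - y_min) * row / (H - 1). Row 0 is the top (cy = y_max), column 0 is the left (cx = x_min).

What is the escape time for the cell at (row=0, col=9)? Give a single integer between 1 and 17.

z_0 = 0 + 0i, c = -1.0930 + 0.7900i
Iter 1: z = -1.0930 + 0.7900i, |z|^2 = 1.8187
Iter 2: z = -0.5225 + -0.9369i, |z|^2 = 1.1508
Iter 3: z = -1.6979 + 1.7690i, |z|^2 = 6.0123
Escaped at iteration 3

Answer: 3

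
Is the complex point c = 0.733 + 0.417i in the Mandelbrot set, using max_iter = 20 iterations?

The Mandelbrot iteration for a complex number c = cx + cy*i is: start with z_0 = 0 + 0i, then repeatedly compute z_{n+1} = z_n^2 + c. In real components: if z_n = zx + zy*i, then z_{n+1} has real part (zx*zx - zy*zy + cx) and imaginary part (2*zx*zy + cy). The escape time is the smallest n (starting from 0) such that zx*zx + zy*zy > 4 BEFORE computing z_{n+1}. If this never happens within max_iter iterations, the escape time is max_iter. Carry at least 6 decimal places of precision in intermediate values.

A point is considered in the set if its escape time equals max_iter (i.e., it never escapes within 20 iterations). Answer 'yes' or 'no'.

Answer: no

Derivation:
z_0 = 0 + 0i, c = 0.7330 + 0.4170i
Iter 1: z = 0.7330 + 0.4170i, |z|^2 = 0.7112
Iter 2: z = 1.0964 + 1.0283i, |z|^2 = 2.2595
Iter 3: z = 0.8776 + 2.6719i, |z|^2 = 7.9093
Escaped at iteration 3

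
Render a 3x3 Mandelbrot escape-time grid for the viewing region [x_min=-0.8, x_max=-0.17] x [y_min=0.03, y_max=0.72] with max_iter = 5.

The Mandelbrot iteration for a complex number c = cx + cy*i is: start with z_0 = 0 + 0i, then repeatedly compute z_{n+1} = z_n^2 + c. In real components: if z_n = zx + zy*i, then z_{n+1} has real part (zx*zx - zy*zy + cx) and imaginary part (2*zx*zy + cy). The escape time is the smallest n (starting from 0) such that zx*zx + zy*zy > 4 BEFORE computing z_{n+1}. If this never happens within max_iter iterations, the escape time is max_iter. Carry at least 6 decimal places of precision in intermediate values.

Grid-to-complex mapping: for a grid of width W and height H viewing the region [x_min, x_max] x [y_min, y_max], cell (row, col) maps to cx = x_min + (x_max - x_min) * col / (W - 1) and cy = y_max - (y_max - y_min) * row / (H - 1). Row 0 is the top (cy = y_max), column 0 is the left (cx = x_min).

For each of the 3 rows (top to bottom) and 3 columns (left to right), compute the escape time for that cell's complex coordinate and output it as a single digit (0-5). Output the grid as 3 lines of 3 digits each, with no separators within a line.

Answer: 455
555
555

Derivation:
(row=0, col=0): c = -0.8000 + 0.7200i → escape time 4
(row=0, col=1): c = -0.4850 + 0.7200i → escape time 5
(row=0, col=2): c = -0.1700 + 0.7200i → escape time 5
(row=1, col=0): c = -0.8000 + 0.3750i → escape time 5
(row=1, col=1): c = -0.4850 + 0.3750i → escape time 5
(row=1, col=2): c = -0.1700 + 0.3750i → escape time 5
(row=2, col=0): c = -0.8000 + 0.0300i → escape time 5
(row=2, col=1): c = -0.4850 + 0.0300i → escape time 5
(row=2, col=2): c = -0.1700 + 0.0300i → escape time 5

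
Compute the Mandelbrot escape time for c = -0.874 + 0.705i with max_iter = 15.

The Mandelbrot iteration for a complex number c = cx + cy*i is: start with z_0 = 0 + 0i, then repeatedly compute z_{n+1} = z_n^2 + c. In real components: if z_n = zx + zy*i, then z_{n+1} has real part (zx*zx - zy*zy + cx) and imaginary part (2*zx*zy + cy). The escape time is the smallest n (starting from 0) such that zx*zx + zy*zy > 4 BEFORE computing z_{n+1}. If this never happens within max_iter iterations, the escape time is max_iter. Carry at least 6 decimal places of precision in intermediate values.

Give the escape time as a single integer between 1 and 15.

z_0 = 0 + 0i, c = -0.8740 + 0.7050i
Iter 1: z = -0.8740 + 0.7050i, |z|^2 = 1.2609
Iter 2: z = -0.6071 + -0.5273i, |z|^2 = 0.6467
Iter 3: z = -0.7835 + 1.3453i, |z|^2 = 2.4238
Iter 4: z = -2.0702 + -1.4030i, |z|^2 = 6.2541
Escaped at iteration 4

Answer: 4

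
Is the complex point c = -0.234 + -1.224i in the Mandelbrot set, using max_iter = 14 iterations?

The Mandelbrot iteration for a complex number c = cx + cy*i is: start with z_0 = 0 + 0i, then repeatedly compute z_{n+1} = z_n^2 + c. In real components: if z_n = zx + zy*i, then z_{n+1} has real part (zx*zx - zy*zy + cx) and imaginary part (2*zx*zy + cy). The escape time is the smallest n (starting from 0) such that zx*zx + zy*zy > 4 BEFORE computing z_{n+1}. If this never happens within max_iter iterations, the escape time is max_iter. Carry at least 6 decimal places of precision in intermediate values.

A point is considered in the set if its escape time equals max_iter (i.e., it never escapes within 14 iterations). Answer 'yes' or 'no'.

Answer: no

Derivation:
z_0 = 0 + 0i, c = -0.2340 + -1.2240i
Iter 1: z = -0.2340 + -1.2240i, |z|^2 = 1.5529
Iter 2: z = -1.6774 + -0.6512i, |z|^2 = 3.2378
Iter 3: z = 2.1557 + 0.9606i, |z|^2 = 5.5698
Escaped at iteration 3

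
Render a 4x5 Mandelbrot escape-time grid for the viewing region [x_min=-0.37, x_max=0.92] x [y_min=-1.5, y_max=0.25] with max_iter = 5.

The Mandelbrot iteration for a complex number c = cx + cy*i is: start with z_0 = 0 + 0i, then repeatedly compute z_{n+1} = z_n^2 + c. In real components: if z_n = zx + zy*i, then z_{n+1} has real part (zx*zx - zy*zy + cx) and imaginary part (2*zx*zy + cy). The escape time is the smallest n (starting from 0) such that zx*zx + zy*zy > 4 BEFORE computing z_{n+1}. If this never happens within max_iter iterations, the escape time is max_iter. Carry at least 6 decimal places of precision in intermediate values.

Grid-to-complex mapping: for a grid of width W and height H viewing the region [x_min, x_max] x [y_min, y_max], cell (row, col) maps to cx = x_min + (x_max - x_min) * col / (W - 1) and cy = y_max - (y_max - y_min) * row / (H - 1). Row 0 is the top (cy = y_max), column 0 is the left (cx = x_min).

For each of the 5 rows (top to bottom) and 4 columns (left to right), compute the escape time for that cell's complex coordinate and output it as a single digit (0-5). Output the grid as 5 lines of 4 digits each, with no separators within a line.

(row=0, col=0): c = -0.3700 + 0.2500i → escape time 5
(row=0, col=1): c = 0.0600 + 0.2500i → escape time 5
(row=0, col=2): c = 0.4900 + 0.2500i → escape time 5
(row=0, col=3): c = 0.9200 + 0.2500i → escape time 3
(row=1, col=0): c = -0.3700 + -0.1875i → escape time 5
(row=1, col=1): c = 0.0600 + -0.1875i → escape time 5
(row=1, col=2): c = 0.4900 + -0.1875i → escape time 5
(row=1, col=3): c = 0.9200 + -0.1875i → escape time 3
(row=2, col=0): c = -0.3700 + -0.6250i → escape time 5
(row=2, col=1): c = 0.0600 + -0.6250i → escape time 5
(row=2, col=2): c = 0.4900 + -0.6250i → escape time 4
(row=2, col=3): c = 0.9200 + -0.6250i → escape time 2
(row=3, col=0): c = -0.3700 + -1.0625i → escape time 4
(row=3, col=1): c = 0.0600 + -1.0625i → escape time 4
(row=3, col=2): c = 0.4900 + -1.0625i → escape time 2
(row=3, col=3): c = 0.9200 + -1.0625i → escape time 2
(row=4, col=0): c = -0.3700 + -1.5000i → escape time 2
(row=4, col=1): c = 0.0600 + -1.5000i → escape time 2
(row=4, col=2): c = 0.4900 + -1.5000i → escape time 2
(row=4, col=3): c = 0.9200 + -1.5000i → escape time 2

Answer: 5553
5553
5542
4422
2222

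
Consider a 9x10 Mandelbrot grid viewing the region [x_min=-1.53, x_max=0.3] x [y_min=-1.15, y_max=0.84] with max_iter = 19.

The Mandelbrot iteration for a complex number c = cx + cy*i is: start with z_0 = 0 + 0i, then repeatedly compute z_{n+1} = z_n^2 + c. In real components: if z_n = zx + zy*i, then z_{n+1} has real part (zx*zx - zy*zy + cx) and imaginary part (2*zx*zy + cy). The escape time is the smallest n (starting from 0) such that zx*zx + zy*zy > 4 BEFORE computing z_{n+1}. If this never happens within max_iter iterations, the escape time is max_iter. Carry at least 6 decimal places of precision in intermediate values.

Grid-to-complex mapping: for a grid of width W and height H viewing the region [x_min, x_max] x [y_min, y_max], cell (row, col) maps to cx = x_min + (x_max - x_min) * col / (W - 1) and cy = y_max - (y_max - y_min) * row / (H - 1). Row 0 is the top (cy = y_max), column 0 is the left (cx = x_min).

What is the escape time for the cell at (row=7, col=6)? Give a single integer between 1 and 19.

Answer: 19

Derivation:
z_0 = 0 + 0i, c = -0.1575 + -0.7078i
Iter 1: z = -0.1575 + -0.7078i, |z|^2 = 0.5258
Iter 2: z = -0.6336 + -0.4848i, |z|^2 = 0.6366
Iter 3: z = 0.0089 + -0.0934i, |z|^2 = 0.0088
Iter 4: z = -0.1661 + -0.7094i, |z|^2 = 0.5309
Iter 5: z = -0.6332 + -0.4720i, |z|^2 = 0.6238
Iter 6: z = 0.0206 + -0.1100i, |z|^2 = 0.0125
Iter 7: z = -0.1692 + -0.7123i, |z|^2 = 0.5360
Iter 8: z = -0.6363 + -0.4668i, |z|^2 = 0.6227
Iter 9: z = 0.0295 + -0.1138i, |z|^2 = 0.0138
Iter 10: z = -0.1696 + -0.7145i, |z|^2 = 0.5392
Iter 11: z = -0.6392 + -0.4655i, |z|^2 = 0.6253
Iter 12: z = 0.0345 + -0.1127i, |z|^2 = 0.0139
Iter 13: z = -0.1690 + -0.7155i, |z|^2 = 0.5406
Iter 14: z = -0.6409 + -0.4659i, |z|^2 = 0.6279
Iter 15: z = 0.0362 + -0.1105i, |z|^2 = 0.0135
Iter 16: z = -0.1684 + -0.7158i, |z|^2 = 0.5407
Iter 17: z = -0.6415 + -0.4667i, |z|^2 = 0.6293
Iter 18: z = 0.0362 + -0.1090i, |z|^2 = 0.0132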